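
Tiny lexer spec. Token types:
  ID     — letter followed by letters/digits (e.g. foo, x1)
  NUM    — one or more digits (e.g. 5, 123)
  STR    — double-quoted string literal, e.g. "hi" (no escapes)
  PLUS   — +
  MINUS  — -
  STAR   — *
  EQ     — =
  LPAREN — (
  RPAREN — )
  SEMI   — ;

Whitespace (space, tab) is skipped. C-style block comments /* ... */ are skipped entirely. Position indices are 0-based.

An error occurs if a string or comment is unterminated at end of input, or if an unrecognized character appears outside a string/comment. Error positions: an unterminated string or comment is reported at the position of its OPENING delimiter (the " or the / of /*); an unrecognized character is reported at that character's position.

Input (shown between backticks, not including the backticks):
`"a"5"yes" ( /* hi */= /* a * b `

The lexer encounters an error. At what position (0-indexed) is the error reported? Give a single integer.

Answer: 22

Derivation:
pos=0: enter STRING mode
pos=0: emit STR "a" (now at pos=3)
pos=3: emit NUM '5' (now at pos=4)
pos=4: enter STRING mode
pos=4: emit STR "yes" (now at pos=9)
pos=10: emit LPAREN '('
pos=12: enter COMMENT mode (saw '/*')
exit COMMENT mode (now at pos=20)
pos=20: emit EQ '='
pos=22: enter COMMENT mode (saw '/*')
pos=22: ERROR — unterminated comment (reached EOF)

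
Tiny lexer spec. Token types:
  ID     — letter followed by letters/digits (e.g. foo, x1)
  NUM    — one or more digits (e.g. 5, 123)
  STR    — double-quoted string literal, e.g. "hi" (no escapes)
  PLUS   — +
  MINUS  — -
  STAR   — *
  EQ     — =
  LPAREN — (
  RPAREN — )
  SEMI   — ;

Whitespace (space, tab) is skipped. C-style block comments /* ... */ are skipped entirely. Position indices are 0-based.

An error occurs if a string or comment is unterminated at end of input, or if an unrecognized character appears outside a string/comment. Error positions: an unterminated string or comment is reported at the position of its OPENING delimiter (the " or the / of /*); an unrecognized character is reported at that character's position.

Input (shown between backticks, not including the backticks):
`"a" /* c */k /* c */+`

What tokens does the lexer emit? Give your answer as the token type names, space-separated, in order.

Answer: STR ID PLUS

Derivation:
pos=0: enter STRING mode
pos=0: emit STR "a" (now at pos=3)
pos=4: enter COMMENT mode (saw '/*')
exit COMMENT mode (now at pos=11)
pos=11: emit ID 'k' (now at pos=12)
pos=13: enter COMMENT mode (saw '/*')
exit COMMENT mode (now at pos=20)
pos=20: emit PLUS '+'
DONE. 3 tokens: [STR, ID, PLUS]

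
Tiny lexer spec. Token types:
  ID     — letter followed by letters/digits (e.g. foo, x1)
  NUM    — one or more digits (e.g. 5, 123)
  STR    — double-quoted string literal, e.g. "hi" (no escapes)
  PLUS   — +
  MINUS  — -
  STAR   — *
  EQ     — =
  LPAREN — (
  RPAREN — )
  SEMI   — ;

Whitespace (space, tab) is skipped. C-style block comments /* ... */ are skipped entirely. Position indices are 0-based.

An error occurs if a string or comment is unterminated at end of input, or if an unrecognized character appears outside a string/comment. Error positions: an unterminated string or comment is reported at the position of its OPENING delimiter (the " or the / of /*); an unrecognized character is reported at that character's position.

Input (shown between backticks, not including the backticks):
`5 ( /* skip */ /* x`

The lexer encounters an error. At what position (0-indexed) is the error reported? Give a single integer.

Answer: 15

Derivation:
pos=0: emit NUM '5' (now at pos=1)
pos=2: emit LPAREN '('
pos=4: enter COMMENT mode (saw '/*')
exit COMMENT mode (now at pos=14)
pos=15: enter COMMENT mode (saw '/*')
pos=15: ERROR — unterminated comment (reached EOF)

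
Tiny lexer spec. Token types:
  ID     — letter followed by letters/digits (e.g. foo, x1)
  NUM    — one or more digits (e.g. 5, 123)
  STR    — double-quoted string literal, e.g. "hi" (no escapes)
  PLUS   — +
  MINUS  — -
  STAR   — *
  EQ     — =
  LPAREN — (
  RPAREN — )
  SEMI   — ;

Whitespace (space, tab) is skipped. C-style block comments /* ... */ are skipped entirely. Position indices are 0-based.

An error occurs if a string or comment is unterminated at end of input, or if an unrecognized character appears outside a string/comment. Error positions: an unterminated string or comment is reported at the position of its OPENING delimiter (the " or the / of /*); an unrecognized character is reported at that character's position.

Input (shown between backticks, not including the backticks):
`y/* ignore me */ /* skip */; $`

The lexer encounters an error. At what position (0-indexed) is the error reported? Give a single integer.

pos=0: emit ID 'y' (now at pos=1)
pos=1: enter COMMENT mode (saw '/*')
exit COMMENT mode (now at pos=16)
pos=17: enter COMMENT mode (saw '/*')
exit COMMENT mode (now at pos=27)
pos=27: emit SEMI ';'
pos=29: ERROR — unrecognized char '$'

Answer: 29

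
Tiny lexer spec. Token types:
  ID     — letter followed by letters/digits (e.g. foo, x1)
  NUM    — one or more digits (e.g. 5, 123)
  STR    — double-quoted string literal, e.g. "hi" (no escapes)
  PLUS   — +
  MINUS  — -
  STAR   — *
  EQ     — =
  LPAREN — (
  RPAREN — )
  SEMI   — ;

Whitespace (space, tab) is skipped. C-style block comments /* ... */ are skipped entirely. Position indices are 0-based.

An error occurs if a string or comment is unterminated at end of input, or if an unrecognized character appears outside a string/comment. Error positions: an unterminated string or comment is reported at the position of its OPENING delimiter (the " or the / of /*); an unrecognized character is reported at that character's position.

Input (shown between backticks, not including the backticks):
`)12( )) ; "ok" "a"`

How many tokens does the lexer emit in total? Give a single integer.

pos=0: emit RPAREN ')'
pos=1: emit NUM '12' (now at pos=3)
pos=3: emit LPAREN '('
pos=5: emit RPAREN ')'
pos=6: emit RPAREN ')'
pos=8: emit SEMI ';'
pos=10: enter STRING mode
pos=10: emit STR "ok" (now at pos=14)
pos=15: enter STRING mode
pos=15: emit STR "a" (now at pos=18)
DONE. 8 tokens: [RPAREN, NUM, LPAREN, RPAREN, RPAREN, SEMI, STR, STR]

Answer: 8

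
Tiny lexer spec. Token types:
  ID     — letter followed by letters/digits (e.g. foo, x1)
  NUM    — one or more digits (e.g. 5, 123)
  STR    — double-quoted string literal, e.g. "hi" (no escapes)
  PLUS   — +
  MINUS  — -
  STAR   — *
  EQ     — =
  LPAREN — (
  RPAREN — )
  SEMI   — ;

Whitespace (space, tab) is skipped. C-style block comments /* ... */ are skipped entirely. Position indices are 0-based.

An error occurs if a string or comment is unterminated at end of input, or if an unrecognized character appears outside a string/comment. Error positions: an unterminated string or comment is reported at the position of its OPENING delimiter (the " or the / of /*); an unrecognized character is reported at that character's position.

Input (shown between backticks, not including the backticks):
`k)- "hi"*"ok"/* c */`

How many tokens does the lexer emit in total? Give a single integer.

Answer: 6

Derivation:
pos=0: emit ID 'k' (now at pos=1)
pos=1: emit RPAREN ')'
pos=2: emit MINUS '-'
pos=4: enter STRING mode
pos=4: emit STR "hi" (now at pos=8)
pos=8: emit STAR '*'
pos=9: enter STRING mode
pos=9: emit STR "ok" (now at pos=13)
pos=13: enter COMMENT mode (saw '/*')
exit COMMENT mode (now at pos=20)
DONE. 6 tokens: [ID, RPAREN, MINUS, STR, STAR, STR]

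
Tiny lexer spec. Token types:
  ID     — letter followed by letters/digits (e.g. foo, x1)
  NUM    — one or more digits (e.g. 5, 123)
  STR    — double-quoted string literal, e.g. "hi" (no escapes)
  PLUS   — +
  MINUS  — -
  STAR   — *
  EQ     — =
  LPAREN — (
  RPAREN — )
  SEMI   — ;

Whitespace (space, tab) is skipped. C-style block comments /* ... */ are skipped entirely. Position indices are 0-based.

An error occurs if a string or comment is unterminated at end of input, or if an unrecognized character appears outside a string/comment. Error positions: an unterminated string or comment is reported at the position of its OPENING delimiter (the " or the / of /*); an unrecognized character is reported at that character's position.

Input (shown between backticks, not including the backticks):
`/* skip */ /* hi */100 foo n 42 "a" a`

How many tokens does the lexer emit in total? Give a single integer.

pos=0: enter COMMENT mode (saw '/*')
exit COMMENT mode (now at pos=10)
pos=11: enter COMMENT mode (saw '/*')
exit COMMENT mode (now at pos=19)
pos=19: emit NUM '100' (now at pos=22)
pos=23: emit ID 'foo' (now at pos=26)
pos=27: emit ID 'n' (now at pos=28)
pos=29: emit NUM '42' (now at pos=31)
pos=32: enter STRING mode
pos=32: emit STR "a" (now at pos=35)
pos=36: emit ID 'a' (now at pos=37)
DONE. 6 tokens: [NUM, ID, ID, NUM, STR, ID]

Answer: 6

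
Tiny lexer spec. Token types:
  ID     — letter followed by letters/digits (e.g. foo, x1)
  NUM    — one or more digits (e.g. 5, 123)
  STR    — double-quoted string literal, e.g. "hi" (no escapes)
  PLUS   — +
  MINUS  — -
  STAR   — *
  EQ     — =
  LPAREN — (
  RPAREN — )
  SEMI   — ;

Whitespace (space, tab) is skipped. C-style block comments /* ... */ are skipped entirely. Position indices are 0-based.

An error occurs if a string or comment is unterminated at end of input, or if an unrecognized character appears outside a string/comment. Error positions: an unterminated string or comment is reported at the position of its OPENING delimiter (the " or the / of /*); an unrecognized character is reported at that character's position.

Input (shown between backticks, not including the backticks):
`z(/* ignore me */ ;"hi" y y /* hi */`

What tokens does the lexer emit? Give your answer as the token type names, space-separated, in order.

Answer: ID LPAREN SEMI STR ID ID

Derivation:
pos=0: emit ID 'z' (now at pos=1)
pos=1: emit LPAREN '('
pos=2: enter COMMENT mode (saw '/*')
exit COMMENT mode (now at pos=17)
pos=18: emit SEMI ';'
pos=19: enter STRING mode
pos=19: emit STR "hi" (now at pos=23)
pos=24: emit ID 'y' (now at pos=25)
pos=26: emit ID 'y' (now at pos=27)
pos=28: enter COMMENT mode (saw '/*')
exit COMMENT mode (now at pos=36)
DONE. 6 tokens: [ID, LPAREN, SEMI, STR, ID, ID]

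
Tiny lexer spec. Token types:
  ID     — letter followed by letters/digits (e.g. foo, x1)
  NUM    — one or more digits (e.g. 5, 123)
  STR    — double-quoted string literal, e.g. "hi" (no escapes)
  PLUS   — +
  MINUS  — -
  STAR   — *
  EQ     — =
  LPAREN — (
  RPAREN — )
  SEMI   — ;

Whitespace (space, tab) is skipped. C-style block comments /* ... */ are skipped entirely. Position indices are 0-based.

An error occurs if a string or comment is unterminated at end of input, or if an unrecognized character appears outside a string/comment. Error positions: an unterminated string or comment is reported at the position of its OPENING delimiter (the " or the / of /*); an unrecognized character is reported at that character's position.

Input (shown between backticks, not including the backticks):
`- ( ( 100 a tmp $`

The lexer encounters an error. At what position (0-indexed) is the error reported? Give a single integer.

Answer: 16

Derivation:
pos=0: emit MINUS '-'
pos=2: emit LPAREN '('
pos=4: emit LPAREN '('
pos=6: emit NUM '100' (now at pos=9)
pos=10: emit ID 'a' (now at pos=11)
pos=12: emit ID 'tmp' (now at pos=15)
pos=16: ERROR — unrecognized char '$'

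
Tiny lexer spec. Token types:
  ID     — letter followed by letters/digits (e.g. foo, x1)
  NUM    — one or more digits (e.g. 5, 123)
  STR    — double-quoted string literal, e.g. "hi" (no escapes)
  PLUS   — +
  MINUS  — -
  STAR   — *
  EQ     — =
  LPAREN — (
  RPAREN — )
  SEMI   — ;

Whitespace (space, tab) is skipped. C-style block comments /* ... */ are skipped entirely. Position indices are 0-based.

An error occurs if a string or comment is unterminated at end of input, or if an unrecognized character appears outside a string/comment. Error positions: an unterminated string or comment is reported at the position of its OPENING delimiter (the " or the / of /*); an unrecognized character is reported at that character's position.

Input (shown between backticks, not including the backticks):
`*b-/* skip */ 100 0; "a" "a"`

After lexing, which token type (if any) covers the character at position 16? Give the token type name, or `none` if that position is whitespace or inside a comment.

pos=0: emit STAR '*'
pos=1: emit ID 'b' (now at pos=2)
pos=2: emit MINUS '-'
pos=3: enter COMMENT mode (saw '/*')
exit COMMENT mode (now at pos=13)
pos=14: emit NUM '100' (now at pos=17)
pos=18: emit NUM '0' (now at pos=19)
pos=19: emit SEMI ';'
pos=21: enter STRING mode
pos=21: emit STR "a" (now at pos=24)
pos=25: enter STRING mode
pos=25: emit STR "a" (now at pos=28)
DONE. 8 tokens: [STAR, ID, MINUS, NUM, NUM, SEMI, STR, STR]
Position 16: char is '0' -> NUM

Answer: NUM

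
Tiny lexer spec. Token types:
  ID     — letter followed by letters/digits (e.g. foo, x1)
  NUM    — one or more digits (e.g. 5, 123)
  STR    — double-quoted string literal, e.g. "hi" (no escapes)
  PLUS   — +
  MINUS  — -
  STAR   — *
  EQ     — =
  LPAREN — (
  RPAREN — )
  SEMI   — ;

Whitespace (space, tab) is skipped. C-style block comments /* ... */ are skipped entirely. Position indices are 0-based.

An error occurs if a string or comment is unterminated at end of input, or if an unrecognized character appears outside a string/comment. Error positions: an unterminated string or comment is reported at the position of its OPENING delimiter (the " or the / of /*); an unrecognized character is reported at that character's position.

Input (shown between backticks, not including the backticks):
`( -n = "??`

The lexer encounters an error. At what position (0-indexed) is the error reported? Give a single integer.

pos=0: emit LPAREN '('
pos=2: emit MINUS '-'
pos=3: emit ID 'n' (now at pos=4)
pos=5: emit EQ '='
pos=7: enter STRING mode
pos=7: ERROR — unterminated string

Answer: 7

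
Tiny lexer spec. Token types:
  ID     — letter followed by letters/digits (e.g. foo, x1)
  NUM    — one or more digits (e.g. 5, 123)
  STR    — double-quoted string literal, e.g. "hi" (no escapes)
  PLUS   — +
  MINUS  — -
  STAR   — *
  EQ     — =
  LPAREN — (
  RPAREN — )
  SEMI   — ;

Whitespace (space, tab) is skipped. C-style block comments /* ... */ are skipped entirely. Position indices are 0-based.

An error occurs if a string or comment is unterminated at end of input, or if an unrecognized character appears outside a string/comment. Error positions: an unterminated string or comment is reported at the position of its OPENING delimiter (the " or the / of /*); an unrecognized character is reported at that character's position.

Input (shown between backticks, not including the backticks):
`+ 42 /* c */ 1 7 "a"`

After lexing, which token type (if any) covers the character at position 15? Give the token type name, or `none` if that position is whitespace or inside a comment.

pos=0: emit PLUS '+'
pos=2: emit NUM '42' (now at pos=4)
pos=5: enter COMMENT mode (saw '/*')
exit COMMENT mode (now at pos=12)
pos=13: emit NUM '1' (now at pos=14)
pos=15: emit NUM '7' (now at pos=16)
pos=17: enter STRING mode
pos=17: emit STR "a" (now at pos=20)
DONE. 5 tokens: [PLUS, NUM, NUM, NUM, STR]
Position 15: char is '7' -> NUM

Answer: NUM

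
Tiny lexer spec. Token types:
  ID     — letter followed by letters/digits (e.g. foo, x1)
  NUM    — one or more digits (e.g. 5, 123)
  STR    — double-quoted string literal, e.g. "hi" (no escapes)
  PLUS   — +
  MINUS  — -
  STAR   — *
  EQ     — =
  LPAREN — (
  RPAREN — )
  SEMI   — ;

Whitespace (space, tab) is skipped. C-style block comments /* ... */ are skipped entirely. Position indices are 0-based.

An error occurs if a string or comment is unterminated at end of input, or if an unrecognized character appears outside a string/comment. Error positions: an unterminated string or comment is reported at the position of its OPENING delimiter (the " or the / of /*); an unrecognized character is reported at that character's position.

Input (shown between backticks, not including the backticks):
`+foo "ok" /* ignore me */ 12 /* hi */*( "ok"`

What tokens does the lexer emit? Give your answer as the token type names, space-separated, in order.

Answer: PLUS ID STR NUM STAR LPAREN STR

Derivation:
pos=0: emit PLUS '+'
pos=1: emit ID 'foo' (now at pos=4)
pos=5: enter STRING mode
pos=5: emit STR "ok" (now at pos=9)
pos=10: enter COMMENT mode (saw '/*')
exit COMMENT mode (now at pos=25)
pos=26: emit NUM '12' (now at pos=28)
pos=29: enter COMMENT mode (saw '/*')
exit COMMENT mode (now at pos=37)
pos=37: emit STAR '*'
pos=38: emit LPAREN '('
pos=40: enter STRING mode
pos=40: emit STR "ok" (now at pos=44)
DONE. 7 tokens: [PLUS, ID, STR, NUM, STAR, LPAREN, STR]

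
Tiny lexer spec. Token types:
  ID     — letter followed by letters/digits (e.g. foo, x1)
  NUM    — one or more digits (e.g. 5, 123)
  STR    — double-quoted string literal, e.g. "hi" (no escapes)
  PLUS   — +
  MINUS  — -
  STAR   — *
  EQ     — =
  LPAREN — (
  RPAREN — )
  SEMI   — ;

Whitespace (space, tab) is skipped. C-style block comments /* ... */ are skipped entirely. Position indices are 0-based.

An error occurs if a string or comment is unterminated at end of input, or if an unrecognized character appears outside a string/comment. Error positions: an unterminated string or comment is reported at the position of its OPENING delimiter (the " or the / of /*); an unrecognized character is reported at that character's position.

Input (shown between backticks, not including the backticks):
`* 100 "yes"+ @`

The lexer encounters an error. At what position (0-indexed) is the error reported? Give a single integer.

Answer: 13

Derivation:
pos=0: emit STAR '*'
pos=2: emit NUM '100' (now at pos=5)
pos=6: enter STRING mode
pos=6: emit STR "yes" (now at pos=11)
pos=11: emit PLUS '+'
pos=13: ERROR — unrecognized char '@'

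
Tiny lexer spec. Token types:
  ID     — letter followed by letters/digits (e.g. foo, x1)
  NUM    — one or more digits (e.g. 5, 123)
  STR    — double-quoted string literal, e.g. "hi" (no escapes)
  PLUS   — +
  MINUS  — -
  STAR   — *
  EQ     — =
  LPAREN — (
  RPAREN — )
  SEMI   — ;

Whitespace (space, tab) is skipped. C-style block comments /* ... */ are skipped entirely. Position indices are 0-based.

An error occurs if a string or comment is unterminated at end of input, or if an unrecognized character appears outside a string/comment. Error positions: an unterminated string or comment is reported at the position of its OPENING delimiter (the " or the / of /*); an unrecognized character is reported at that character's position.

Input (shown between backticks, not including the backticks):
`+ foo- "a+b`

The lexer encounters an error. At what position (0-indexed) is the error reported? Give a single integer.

pos=0: emit PLUS '+'
pos=2: emit ID 'foo' (now at pos=5)
pos=5: emit MINUS '-'
pos=7: enter STRING mode
pos=7: ERROR — unterminated string

Answer: 7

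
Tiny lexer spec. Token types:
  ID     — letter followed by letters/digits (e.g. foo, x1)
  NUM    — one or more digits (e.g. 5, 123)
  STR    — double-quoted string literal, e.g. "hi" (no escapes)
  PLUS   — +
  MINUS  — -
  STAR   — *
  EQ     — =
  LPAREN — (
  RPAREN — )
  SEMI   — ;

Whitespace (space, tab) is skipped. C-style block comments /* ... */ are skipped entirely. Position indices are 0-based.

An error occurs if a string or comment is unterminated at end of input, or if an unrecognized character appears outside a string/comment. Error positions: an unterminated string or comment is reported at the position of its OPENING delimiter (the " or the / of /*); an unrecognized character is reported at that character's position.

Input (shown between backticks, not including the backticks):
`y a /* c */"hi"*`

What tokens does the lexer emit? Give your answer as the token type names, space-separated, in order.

pos=0: emit ID 'y' (now at pos=1)
pos=2: emit ID 'a' (now at pos=3)
pos=4: enter COMMENT mode (saw '/*')
exit COMMENT mode (now at pos=11)
pos=11: enter STRING mode
pos=11: emit STR "hi" (now at pos=15)
pos=15: emit STAR '*'
DONE. 4 tokens: [ID, ID, STR, STAR]

Answer: ID ID STR STAR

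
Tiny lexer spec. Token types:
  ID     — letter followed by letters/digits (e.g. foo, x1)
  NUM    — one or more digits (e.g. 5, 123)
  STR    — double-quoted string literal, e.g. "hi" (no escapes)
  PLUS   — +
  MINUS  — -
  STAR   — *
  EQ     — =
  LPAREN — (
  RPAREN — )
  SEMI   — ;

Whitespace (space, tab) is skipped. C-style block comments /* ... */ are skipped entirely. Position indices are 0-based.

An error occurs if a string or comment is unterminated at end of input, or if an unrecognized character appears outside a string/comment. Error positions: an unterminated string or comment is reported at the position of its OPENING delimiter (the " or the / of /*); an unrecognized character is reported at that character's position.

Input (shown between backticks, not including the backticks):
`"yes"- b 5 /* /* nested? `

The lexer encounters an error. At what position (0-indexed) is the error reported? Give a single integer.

pos=0: enter STRING mode
pos=0: emit STR "yes" (now at pos=5)
pos=5: emit MINUS '-'
pos=7: emit ID 'b' (now at pos=8)
pos=9: emit NUM '5' (now at pos=10)
pos=11: enter COMMENT mode (saw '/*')
pos=11: ERROR — unterminated comment (reached EOF)

Answer: 11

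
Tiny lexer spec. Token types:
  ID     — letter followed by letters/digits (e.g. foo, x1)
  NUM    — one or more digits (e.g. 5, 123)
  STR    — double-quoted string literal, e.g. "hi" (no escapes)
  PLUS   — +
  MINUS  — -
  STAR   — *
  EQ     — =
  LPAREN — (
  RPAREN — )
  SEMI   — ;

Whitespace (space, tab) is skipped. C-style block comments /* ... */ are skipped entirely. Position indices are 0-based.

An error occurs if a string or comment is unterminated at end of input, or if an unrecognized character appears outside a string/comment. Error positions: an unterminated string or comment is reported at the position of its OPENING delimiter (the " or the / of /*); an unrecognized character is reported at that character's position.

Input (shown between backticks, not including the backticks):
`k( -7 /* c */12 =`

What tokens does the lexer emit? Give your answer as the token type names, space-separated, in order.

Answer: ID LPAREN MINUS NUM NUM EQ

Derivation:
pos=0: emit ID 'k' (now at pos=1)
pos=1: emit LPAREN '('
pos=3: emit MINUS '-'
pos=4: emit NUM '7' (now at pos=5)
pos=6: enter COMMENT mode (saw '/*')
exit COMMENT mode (now at pos=13)
pos=13: emit NUM '12' (now at pos=15)
pos=16: emit EQ '='
DONE. 6 tokens: [ID, LPAREN, MINUS, NUM, NUM, EQ]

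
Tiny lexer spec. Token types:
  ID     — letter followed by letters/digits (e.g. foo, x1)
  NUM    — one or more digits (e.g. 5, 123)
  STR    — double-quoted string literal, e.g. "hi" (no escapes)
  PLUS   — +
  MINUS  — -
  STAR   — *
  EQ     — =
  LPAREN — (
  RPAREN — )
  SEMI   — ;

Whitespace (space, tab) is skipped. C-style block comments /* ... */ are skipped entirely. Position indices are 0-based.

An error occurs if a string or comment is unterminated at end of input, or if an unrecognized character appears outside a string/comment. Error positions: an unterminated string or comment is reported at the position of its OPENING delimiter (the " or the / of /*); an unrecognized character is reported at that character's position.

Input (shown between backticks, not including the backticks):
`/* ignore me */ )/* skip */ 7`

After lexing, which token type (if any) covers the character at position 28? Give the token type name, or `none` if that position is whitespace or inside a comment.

Answer: NUM

Derivation:
pos=0: enter COMMENT mode (saw '/*')
exit COMMENT mode (now at pos=15)
pos=16: emit RPAREN ')'
pos=17: enter COMMENT mode (saw '/*')
exit COMMENT mode (now at pos=27)
pos=28: emit NUM '7' (now at pos=29)
DONE. 2 tokens: [RPAREN, NUM]
Position 28: char is '7' -> NUM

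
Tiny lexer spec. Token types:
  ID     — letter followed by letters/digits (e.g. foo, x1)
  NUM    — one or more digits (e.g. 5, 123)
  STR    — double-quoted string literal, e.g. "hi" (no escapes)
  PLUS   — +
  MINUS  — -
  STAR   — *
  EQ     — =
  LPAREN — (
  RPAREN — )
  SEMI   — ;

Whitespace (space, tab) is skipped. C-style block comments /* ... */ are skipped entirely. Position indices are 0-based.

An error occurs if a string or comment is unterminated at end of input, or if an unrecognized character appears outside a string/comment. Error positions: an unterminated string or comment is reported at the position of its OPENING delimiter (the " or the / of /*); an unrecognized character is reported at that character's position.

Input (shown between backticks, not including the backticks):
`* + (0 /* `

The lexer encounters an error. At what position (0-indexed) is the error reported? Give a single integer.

Answer: 7

Derivation:
pos=0: emit STAR '*'
pos=2: emit PLUS '+'
pos=4: emit LPAREN '('
pos=5: emit NUM '0' (now at pos=6)
pos=7: enter COMMENT mode (saw '/*')
pos=7: ERROR — unterminated comment (reached EOF)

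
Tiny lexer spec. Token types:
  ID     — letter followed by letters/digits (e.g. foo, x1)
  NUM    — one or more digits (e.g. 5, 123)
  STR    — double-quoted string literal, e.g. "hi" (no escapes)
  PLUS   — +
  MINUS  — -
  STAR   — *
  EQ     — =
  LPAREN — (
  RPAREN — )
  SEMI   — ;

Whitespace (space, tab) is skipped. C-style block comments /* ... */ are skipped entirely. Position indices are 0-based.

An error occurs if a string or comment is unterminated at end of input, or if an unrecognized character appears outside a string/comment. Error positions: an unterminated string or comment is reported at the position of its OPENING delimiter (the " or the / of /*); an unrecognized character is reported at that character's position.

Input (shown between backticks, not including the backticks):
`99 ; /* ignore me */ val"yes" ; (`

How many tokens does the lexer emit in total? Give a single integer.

pos=0: emit NUM '99' (now at pos=2)
pos=3: emit SEMI ';'
pos=5: enter COMMENT mode (saw '/*')
exit COMMENT mode (now at pos=20)
pos=21: emit ID 'val' (now at pos=24)
pos=24: enter STRING mode
pos=24: emit STR "yes" (now at pos=29)
pos=30: emit SEMI ';'
pos=32: emit LPAREN '('
DONE. 6 tokens: [NUM, SEMI, ID, STR, SEMI, LPAREN]

Answer: 6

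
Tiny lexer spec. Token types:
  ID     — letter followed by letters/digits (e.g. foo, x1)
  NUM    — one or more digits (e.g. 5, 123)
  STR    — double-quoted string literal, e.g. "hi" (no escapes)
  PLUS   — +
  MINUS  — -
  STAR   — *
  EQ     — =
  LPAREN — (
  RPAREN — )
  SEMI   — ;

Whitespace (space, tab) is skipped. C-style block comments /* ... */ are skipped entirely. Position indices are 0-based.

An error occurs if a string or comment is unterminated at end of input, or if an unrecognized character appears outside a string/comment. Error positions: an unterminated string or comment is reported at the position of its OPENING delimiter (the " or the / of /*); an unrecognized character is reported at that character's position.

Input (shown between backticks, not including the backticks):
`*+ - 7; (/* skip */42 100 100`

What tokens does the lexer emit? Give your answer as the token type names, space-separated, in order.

pos=0: emit STAR '*'
pos=1: emit PLUS '+'
pos=3: emit MINUS '-'
pos=5: emit NUM '7' (now at pos=6)
pos=6: emit SEMI ';'
pos=8: emit LPAREN '('
pos=9: enter COMMENT mode (saw '/*')
exit COMMENT mode (now at pos=19)
pos=19: emit NUM '42' (now at pos=21)
pos=22: emit NUM '100' (now at pos=25)
pos=26: emit NUM '100' (now at pos=29)
DONE. 9 tokens: [STAR, PLUS, MINUS, NUM, SEMI, LPAREN, NUM, NUM, NUM]

Answer: STAR PLUS MINUS NUM SEMI LPAREN NUM NUM NUM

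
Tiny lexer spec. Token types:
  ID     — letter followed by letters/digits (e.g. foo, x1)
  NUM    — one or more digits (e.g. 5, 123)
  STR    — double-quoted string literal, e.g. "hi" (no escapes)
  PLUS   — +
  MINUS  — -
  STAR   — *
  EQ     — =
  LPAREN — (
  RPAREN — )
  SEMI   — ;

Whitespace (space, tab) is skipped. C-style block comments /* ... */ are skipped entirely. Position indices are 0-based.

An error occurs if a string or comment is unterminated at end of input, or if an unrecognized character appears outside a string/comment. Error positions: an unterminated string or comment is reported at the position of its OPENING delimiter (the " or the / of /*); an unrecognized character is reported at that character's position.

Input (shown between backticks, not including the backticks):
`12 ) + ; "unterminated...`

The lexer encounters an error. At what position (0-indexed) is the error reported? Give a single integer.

pos=0: emit NUM '12' (now at pos=2)
pos=3: emit RPAREN ')'
pos=5: emit PLUS '+'
pos=7: emit SEMI ';'
pos=9: enter STRING mode
pos=9: ERROR — unterminated string

Answer: 9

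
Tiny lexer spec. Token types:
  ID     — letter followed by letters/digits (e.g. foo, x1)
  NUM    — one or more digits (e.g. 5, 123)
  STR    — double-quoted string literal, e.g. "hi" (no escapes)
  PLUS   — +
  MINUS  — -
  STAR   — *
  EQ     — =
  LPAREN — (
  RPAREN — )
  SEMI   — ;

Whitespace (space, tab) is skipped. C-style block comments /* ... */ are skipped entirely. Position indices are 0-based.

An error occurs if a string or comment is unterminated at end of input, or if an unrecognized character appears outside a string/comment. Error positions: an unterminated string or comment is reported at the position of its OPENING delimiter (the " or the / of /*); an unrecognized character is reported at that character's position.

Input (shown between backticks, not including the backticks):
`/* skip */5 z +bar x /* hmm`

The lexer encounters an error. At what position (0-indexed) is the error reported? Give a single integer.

Answer: 21

Derivation:
pos=0: enter COMMENT mode (saw '/*')
exit COMMENT mode (now at pos=10)
pos=10: emit NUM '5' (now at pos=11)
pos=12: emit ID 'z' (now at pos=13)
pos=14: emit PLUS '+'
pos=15: emit ID 'bar' (now at pos=18)
pos=19: emit ID 'x' (now at pos=20)
pos=21: enter COMMENT mode (saw '/*')
pos=21: ERROR — unterminated comment (reached EOF)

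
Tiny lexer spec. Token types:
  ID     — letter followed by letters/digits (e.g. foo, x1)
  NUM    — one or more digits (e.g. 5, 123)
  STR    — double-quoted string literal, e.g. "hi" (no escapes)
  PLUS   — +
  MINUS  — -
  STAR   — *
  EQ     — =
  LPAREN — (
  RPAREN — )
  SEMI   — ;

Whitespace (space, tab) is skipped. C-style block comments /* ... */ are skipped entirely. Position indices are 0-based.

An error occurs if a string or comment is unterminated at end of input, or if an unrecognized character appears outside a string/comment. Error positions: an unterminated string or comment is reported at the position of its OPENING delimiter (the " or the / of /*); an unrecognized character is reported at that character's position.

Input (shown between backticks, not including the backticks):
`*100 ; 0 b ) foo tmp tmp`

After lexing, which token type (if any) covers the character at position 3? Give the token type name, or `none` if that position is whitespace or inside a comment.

Answer: NUM

Derivation:
pos=0: emit STAR '*'
pos=1: emit NUM '100' (now at pos=4)
pos=5: emit SEMI ';'
pos=7: emit NUM '0' (now at pos=8)
pos=9: emit ID 'b' (now at pos=10)
pos=11: emit RPAREN ')'
pos=13: emit ID 'foo' (now at pos=16)
pos=17: emit ID 'tmp' (now at pos=20)
pos=21: emit ID 'tmp' (now at pos=24)
DONE. 9 tokens: [STAR, NUM, SEMI, NUM, ID, RPAREN, ID, ID, ID]
Position 3: char is '0' -> NUM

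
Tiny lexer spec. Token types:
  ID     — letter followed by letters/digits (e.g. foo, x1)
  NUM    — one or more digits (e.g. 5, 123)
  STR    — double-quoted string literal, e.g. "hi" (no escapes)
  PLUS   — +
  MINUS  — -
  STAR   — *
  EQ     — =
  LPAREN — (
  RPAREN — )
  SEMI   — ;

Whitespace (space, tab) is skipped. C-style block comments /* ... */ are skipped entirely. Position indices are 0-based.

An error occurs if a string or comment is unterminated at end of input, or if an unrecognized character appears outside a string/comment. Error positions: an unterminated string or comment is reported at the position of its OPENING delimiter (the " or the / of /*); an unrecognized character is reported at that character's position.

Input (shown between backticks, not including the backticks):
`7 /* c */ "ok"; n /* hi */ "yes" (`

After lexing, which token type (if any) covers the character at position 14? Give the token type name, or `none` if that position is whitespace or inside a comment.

Answer: SEMI

Derivation:
pos=0: emit NUM '7' (now at pos=1)
pos=2: enter COMMENT mode (saw '/*')
exit COMMENT mode (now at pos=9)
pos=10: enter STRING mode
pos=10: emit STR "ok" (now at pos=14)
pos=14: emit SEMI ';'
pos=16: emit ID 'n' (now at pos=17)
pos=18: enter COMMENT mode (saw '/*')
exit COMMENT mode (now at pos=26)
pos=27: enter STRING mode
pos=27: emit STR "yes" (now at pos=32)
pos=33: emit LPAREN '('
DONE. 6 tokens: [NUM, STR, SEMI, ID, STR, LPAREN]
Position 14: char is ';' -> SEMI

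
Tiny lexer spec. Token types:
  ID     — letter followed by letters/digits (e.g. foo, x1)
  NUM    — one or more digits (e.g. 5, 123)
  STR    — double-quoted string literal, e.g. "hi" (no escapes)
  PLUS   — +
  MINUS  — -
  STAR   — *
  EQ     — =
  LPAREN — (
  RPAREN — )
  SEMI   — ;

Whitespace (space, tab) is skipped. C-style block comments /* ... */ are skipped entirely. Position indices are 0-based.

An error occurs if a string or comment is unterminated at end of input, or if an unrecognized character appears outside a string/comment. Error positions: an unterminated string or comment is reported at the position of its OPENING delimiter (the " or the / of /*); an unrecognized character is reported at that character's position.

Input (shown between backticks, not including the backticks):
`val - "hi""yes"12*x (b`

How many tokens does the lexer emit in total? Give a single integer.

Answer: 9

Derivation:
pos=0: emit ID 'val' (now at pos=3)
pos=4: emit MINUS '-'
pos=6: enter STRING mode
pos=6: emit STR "hi" (now at pos=10)
pos=10: enter STRING mode
pos=10: emit STR "yes" (now at pos=15)
pos=15: emit NUM '12' (now at pos=17)
pos=17: emit STAR '*'
pos=18: emit ID 'x' (now at pos=19)
pos=20: emit LPAREN '('
pos=21: emit ID 'b' (now at pos=22)
DONE. 9 tokens: [ID, MINUS, STR, STR, NUM, STAR, ID, LPAREN, ID]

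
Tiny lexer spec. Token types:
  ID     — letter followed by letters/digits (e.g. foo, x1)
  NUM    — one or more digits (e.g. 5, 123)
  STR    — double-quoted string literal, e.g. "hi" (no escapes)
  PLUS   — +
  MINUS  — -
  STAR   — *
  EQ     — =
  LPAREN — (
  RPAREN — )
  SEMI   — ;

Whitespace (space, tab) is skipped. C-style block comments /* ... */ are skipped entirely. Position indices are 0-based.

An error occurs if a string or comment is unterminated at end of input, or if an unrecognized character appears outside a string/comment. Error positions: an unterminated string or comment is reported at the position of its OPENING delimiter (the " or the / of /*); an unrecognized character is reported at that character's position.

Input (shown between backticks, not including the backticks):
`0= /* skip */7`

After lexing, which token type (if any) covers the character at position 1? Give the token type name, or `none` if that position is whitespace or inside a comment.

pos=0: emit NUM '0' (now at pos=1)
pos=1: emit EQ '='
pos=3: enter COMMENT mode (saw '/*')
exit COMMENT mode (now at pos=13)
pos=13: emit NUM '7' (now at pos=14)
DONE. 3 tokens: [NUM, EQ, NUM]
Position 1: char is '=' -> EQ

Answer: EQ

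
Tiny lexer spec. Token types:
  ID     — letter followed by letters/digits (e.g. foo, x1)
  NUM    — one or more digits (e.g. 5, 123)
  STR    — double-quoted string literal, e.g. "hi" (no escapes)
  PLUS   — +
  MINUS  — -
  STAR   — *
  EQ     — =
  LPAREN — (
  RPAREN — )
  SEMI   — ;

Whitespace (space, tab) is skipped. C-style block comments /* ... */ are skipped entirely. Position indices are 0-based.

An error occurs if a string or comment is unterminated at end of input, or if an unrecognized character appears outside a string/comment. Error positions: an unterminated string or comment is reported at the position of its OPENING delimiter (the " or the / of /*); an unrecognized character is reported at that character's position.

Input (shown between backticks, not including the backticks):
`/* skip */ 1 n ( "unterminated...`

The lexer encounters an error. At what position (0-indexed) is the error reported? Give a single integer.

Answer: 17

Derivation:
pos=0: enter COMMENT mode (saw '/*')
exit COMMENT mode (now at pos=10)
pos=11: emit NUM '1' (now at pos=12)
pos=13: emit ID 'n' (now at pos=14)
pos=15: emit LPAREN '('
pos=17: enter STRING mode
pos=17: ERROR — unterminated string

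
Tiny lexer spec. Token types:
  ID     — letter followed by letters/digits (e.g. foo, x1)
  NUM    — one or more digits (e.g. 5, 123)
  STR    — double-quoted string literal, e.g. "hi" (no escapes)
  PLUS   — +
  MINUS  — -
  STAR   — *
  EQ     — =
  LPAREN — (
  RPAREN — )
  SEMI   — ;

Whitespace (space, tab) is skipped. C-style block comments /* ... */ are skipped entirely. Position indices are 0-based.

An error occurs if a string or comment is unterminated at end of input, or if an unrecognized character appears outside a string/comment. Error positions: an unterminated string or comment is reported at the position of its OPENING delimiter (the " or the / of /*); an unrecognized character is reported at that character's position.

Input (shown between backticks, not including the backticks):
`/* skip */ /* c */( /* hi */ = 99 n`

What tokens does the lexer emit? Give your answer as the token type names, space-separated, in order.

pos=0: enter COMMENT mode (saw '/*')
exit COMMENT mode (now at pos=10)
pos=11: enter COMMENT mode (saw '/*')
exit COMMENT mode (now at pos=18)
pos=18: emit LPAREN '('
pos=20: enter COMMENT mode (saw '/*')
exit COMMENT mode (now at pos=28)
pos=29: emit EQ '='
pos=31: emit NUM '99' (now at pos=33)
pos=34: emit ID 'n' (now at pos=35)
DONE. 4 tokens: [LPAREN, EQ, NUM, ID]

Answer: LPAREN EQ NUM ID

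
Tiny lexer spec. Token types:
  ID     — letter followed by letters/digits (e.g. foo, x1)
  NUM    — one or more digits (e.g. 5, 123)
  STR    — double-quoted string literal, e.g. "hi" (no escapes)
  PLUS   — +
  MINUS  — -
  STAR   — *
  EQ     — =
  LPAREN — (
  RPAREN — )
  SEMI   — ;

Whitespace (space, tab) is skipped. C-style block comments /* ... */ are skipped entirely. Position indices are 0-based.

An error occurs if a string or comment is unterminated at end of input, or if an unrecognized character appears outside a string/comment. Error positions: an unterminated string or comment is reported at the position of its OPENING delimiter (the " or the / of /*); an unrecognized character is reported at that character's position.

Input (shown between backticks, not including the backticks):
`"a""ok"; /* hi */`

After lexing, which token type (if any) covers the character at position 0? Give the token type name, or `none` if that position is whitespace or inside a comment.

Answer: STR

Derivation:
pos=0: enter STRING mode
pos=0: emit STR "a" (now at pos=3)
pos=3: enter STRING mode
pos=3: emit STR "ok" (now at pos=7)
pos=7: emit SEMI ';'
pos=9: enter COMMENT mode (saw '/*')
exit COMMENT mode (now at pos=17)
DONE. 3 tokens: [STR, STR, SEMI]
Position 0: char is '"' -> STR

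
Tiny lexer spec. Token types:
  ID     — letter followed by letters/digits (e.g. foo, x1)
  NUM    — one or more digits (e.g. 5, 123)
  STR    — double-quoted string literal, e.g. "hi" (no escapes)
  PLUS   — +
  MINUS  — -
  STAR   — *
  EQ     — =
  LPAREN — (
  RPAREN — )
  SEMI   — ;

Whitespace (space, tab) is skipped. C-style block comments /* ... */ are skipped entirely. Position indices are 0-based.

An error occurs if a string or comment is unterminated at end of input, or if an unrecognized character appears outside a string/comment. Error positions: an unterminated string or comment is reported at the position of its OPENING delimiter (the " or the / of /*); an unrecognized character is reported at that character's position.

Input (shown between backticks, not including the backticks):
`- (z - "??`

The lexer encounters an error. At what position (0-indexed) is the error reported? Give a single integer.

pos=0: emit MINUS '-'
pos=2: emit LPAREN '('
pos=3: emit ID 'z' (now at pos=4)
pos=5: emit MINUS '-'
pos=7: enter STRING mode
pos=7: ERROR — unterminated string

Answer: 7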